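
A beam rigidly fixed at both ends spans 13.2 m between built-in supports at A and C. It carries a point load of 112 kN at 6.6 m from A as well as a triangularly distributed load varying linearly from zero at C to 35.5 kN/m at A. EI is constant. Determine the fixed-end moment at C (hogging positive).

Release both end moments; the primary structure is a simply-supported span AC with redundants M_A and M_C.
Simple-span end rotations at A and C under the given loads:
  at A: point load 112 at a = 6.6: Pab(L + b)/(6LEI) = 1220/EI
  at C: point load 112 at a = 6.6: Pab(L + a)/(6LEI) = 1220/EI
  at A: triangular load, peak 35.5: w₀L³/(45EI) = 1814/EI
  at C: triangular load, peak 35.5: 7w₀L³/(360EI) = 1588/EI
  θ_A0 = 3034/EI,  θ_C0 = 2807/EI
Flexibility coefficients: a unit moment at one end gives L/(3EI) there and L/(6EI) at the far end, so f₁₁ = f₂₂ = 4.4/EI and f₁₂ = f₂₁ = 2.2/EI.
Compatibility — zero rotation at each built-in end:
  4.4 M_A + 2.2 M_C = 3034
  2.2 M_A + 4.4 M_C = 2807
Solving the pair gives M_A = 494.1 kN·m and M_C = 391 kN·m (hogging).

M_C = 391 kN·m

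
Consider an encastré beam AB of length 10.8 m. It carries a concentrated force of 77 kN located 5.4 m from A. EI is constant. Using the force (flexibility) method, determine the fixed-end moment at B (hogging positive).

M_B = 104 kN·m

Take the two fixed-end moments M_A, M_B as redundants; the released structure is the simple span AB.
Simple-span end rotations at A and B under the given loads:
  at A: point load 77 at a = 5.4: Pab(L + b)/(6LEI) = 561.3/EI
  at B: point load 77 at a = 5.4: Pab(L + a)/(6LEI) = 561.3/EI
  θ_A0 = 561.3/EI,  θ_B0 = 561.3/EI
Flexibility coefficients: a unit moment at one end gives L/(3EI) there and L/(6EI) at the far end, so f₁₁ = f₂₂ = 3.6/EI and f₁₂ = f₂₁ = 1.8/EI.
Compatibility — zero rotation at each built-in end:
  3.6 M_A + 1.8 M_B = 561.3
  1.8 M_A + 3.6 M_B = 561.3
Solving the pair gives M_A = 104 kN·m and M_B = 104 kN·m (hogging).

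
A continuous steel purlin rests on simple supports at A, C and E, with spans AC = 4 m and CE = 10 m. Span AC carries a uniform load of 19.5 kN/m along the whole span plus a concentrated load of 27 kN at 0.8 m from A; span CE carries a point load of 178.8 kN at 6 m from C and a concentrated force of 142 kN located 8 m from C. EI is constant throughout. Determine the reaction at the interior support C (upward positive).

R_C = 258.4 kN

Release continuity at C by inserting a hinge; the redundant is the internal moment M_C. The primary structure is two simply-supported spans AC and CE.
Discontinuity in slope at C on the released structure — sum the simple-span end rotations:
  span AC: UDL 19.5: wL³/(24EI) = 52/EI
  span AC: point load 27 at a = 0.8: Pab(L + a)/(6LEI) = 13.82/EI
  span CE: point load 178.8 at a = 6: Pab(L + b)/(6LEI) = 1001/EI
  span CE: point load 142 at a = 8: Pab(L + b)/(6LEI) = 454.4/EI
  relative rotation θ_0 = (65.82 + 1456)/EI = 1522/EI
A unit hogging moment at C produces rotation L₁/(3EI) + L₂/(3EI) = 4.667/EI.
Slope continuity at C: θ_0 = M_C·4.667/EI, so M_C = 1522/4.667 = 326 kN·m (hogging).
Span AC, ΣM about A with M_C applied at C: R_C^{AC}·4 = 177.6 + 326, so R_C^{AC} = 125.9 kN and R_A = 105 − 125.9 = -20.91 kN.
Span CE, ΣM about E: R_C^{CE}·10 = 999.2 + 326, so R_C^{CE} = 132.5 kN and R_E = 320.8 − 132.5 = 188.3 kN.
R_C = 125.9 + 132.5 = 258.4 kN.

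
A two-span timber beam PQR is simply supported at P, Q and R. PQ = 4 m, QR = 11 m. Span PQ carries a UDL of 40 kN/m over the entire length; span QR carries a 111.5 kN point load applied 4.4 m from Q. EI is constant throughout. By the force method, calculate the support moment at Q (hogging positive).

Release continuity at Q by inserting a hinge; the redundant is the internal moment M_Q. The primary structure is two simply-supported spans PQ and QR.
Discontinuity in slope at Q on the released structure — sum the simple-span end rotations:
  span PQ: UDL 40: wL³/(24EI) = 106.7/EI
  span QR: point load 111.5 at a = 4.4: Pab(L + b)/(6LEI) = 863.5/EI
  relative rotation θ_0 = (106.7 + 863.5)/EI = 970.1/EI
A unit hogging moment at Q produces rotation L₁/(3EI) + L₂/(3EI) = 5/EI.
Slope continuity at Q: θ_0 = M_Q·5/EI, so M_Q = 970.1/5 = 194 kN·m (hogging).

M_Q = 194 kN·m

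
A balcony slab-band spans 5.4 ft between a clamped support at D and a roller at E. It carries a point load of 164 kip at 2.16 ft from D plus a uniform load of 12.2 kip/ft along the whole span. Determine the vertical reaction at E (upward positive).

Choose R_E as the redundant. The primary structure is the cantilever fixed at D.
Downward deflection at the released point E due to the loads:
  point load 164 at a = 2.16: Pa²(3L − a)/(6EI) = 1790/EI
  UDL 12.2: wL⁴/(8EI) = 1297/EI
  δ_0 = 3087/EI
Flexibility coefficient — unit upward force at E: δ_{EE} = L³/(3EI) = 52.49/EI.
Compatibility at E: δ_0 − R_E·δ_{EE} = 0, so R_E = 3087/52.49 = 58.82 kip.

R_E = 58.82 kip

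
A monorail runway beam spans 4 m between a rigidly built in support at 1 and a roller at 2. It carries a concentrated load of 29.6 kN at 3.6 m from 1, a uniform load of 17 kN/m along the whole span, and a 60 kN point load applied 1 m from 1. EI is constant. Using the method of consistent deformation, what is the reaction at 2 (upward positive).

R_2 = 55.83 kN

Release the roller at 2. Primary structure: cantilever fixed at 1.
Downward deflection at the released point 2 due to the loads:
  point load 29.6 at a = 3.6: Pa²(3L − a)/(6EI) = 537.1/EI
  UDL 17: wL⁴/(8EI) = 544/EI
  point load 60 at a = 1: Pa²(3L − a)/(6EI) = 110/EI
  δ_0 = 1191/EI
Tip deflection under a unit load at 2: L³/(3EI) = 21.33/EI.
Compatibility at 2: δ_0 − R_2·δ_{22} = 0, so R_2 = 1191/21.33 = 55.83 kN.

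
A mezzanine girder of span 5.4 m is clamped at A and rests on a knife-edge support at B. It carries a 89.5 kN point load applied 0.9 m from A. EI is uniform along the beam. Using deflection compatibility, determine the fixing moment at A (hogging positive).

Choose R_B as the redundant. The primary structure is the cantilever fixed at A.
Free-end deflection of the primary structure under the applied loading (downward +):
  point load 89.5 at a = 0.9: Pa²(3L − a)/(6EI) = 184.9/EI
Tip deflection under a unit load at B: L³/(3EI) = 52.49/EI.
Compatibility at B: δ_0 − R_B·δ_{BB} = 0, so R_B = 184.9/52.49 = 3.522 kN.
Moment equilibrium about A: M_A = Σ(load moments about A) − R_B·L = 80.55 − 3.522×5.4 = 61.53 kN·m.

M_A = 61.53 kN·m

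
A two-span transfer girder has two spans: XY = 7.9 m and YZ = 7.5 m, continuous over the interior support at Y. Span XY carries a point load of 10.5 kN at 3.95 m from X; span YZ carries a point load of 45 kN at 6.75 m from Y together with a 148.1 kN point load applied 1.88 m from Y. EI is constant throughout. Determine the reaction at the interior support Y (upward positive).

Release continuity at Y by inserting a hinge; the redundant is the internal moment M_Y. The primary structure is two simply-supported spans XY and YZ.
End slopes at the hinge Y, treating each span as simply supported:
  span XY: point load 10.5 at a = 3.95: Pab(L + a)/(6LEI) = 40.96/EI
  span YZ: point load 45 at a = 6.75: Pab(L + b)/(6LEI) = 41.77/EI
  span YZ: point load 148.1 at a = 1.88: Pab(L + b)/(6LEI) = 456.2/EI
  relative rotation θ_0 = (40.96 + 498)/EI = 538.9/EI
A unit hogging moment at Y produces rotation L₁/(3EI) + L₂/(3EI) = 5.133/EI.
Compatibility: M_Y·(L₁+L₂)/(3EI) = θ_0, giving M_Y = 105 kN·m (hogging).
Span XY, ΣM about X with M_Y applied at Y: R_Y^{XY}·7.9 = 41.48 + 105, so R_Y^{XY} = 18.54 kN and R_X = 10.5 − 18.54 = -8.04 kN.
Span YZ, ΣM about Z: R_Y^{YZ}·7.5 = 866.1 + 105, so R_Y^{YZ} = 129.5 kN and R_Z = 193.1 − 129.5 = 63.63 kN.
R_Y = 18.54 + 129.5 = 148 kN.

R_Y = 148 kN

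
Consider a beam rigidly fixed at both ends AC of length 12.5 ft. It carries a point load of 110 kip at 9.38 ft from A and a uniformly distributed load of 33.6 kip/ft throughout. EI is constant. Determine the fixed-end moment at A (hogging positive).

Release both end moments; the primary structure is a simply-supported span AC with redundants M_A and M_C.
Simple-span end rotations at A and C under the given loads:
  at A: point load 110 at a = 9.38: Pab(L + b)/(6LEI) = 670.5/EI
  at C: point load 110 at a = 9.38: Pab(L + a)/(6LEI) = 939.2/EI
  at A: UDL 33.6: wL³/(24EI) = 2734/EI
  at C: UDL 33.6: wL³/(24EI) = 2734/EI
  θ_A0 = 3405/EI,  θ_C0 = 3674/EI
Flexibility coefficients: a unit moment at one end gives L/(3EI) there and L/(6EI) at the far end, so f₁₁ = f₂₂ = 4.167/EI and f₁₂ = f₂₁ = 2.083/EI.
Compatibility — zero rotation at each built-in end:
  4.167 M_A + 2.083 M_C = 3405
  2.083 M_A + 4.167 M_C = 3674
Solving the pair gives M_A = 501.8 kip·ft and M_C = 630.8 kip·ft (hogging).

M_A = 501.8 kip·ft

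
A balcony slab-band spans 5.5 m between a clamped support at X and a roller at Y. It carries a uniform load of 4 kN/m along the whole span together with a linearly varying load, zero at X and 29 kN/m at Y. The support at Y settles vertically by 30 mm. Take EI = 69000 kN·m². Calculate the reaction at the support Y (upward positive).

R_Y = 14.79 kN

Take the reaction at Y as the redundant and release it; the primary structure is a cantilever fixed at X.
Downward deflection at the released point Y due to the loads:
  UDL 4: wL⁴/(8EI) = 457.5/EI
  triangular load, peak 29 at the free end: 11w₀L⁴/(120EI) = 2433/EI
  δ_0 = 2890/EI
Tip deflection under a unit load at Y: L³/(3EI) = 55.46/EI.
With EI = 69000 kN·m²: δ_0 = 0.041885 m and δ_{YY} = 0.000804 m/kN.
Compatibility — the beam at Y must follow the support down by 0.03 m: δ_0 − R_Y·δ_{YY} = 0.03, so R_Y = (0.041885 − 0.03)/0.000804 = 14.79 kN.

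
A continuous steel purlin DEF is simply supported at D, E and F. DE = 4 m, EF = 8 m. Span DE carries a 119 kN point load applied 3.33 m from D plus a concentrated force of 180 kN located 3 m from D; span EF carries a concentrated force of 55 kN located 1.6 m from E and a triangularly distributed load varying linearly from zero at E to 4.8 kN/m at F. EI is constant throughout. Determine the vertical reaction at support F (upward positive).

R_F = 9.571 kN

Release continuity at E by inserting a hinge; the redundant is the internal moment M_E. The primary structure is two simply-supported spans DE and EF.
End slopes at the hinge E, treating each span as simply supported:
  span DE: point load 119 at a = 3.33: Pab(L + a)/(6LEI) = 81.09/EI
  span DE: point load 180 at a = 3: Pab(L + a)/(6LEI) = 157.5/EI
  span EF: point load 55 at a = 1.6: Pab(L + b)/(6LEI) = 169/EI
  span EF: triangular load, peak 4.8: 7w₀L³/(360EI) = 47.79/EI
  relative rotation θ_0 = (238.6 + 216.7)/EI = 455.3/EI
A unit hogging moment at E produces rotation L₁/(3EI) + L₂/(3EI) = 4/EI.
Compatibility: M_E·(L₁+L₂)/(3EI) = θ_0, giving M_E = 113.8 kN·m (hogging).
Span EF, ΣM about F: R_E^{EF}·8 = 403.2 + 113.8, so R_E^{EF} = 64.63 kN and R_F = 74.2 − 64.63 = 9.571 kN.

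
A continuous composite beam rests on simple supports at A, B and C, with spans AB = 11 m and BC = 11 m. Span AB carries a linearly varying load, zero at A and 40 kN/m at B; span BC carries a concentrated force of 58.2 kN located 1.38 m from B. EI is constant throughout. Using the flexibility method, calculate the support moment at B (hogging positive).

M_B = 194.3 kN·m

Take M_B as the redundant. Released structure: two simple spans AB and BC with a hinge at B.
Discontinuity in slope at B on the released structure — sum the simple-span end rotations:
  span AB: triangular load, peak 40: w₀L³/(45EI) = 1183/EI
  span BC: point load 58.2 at a = 1.38: Pab(L + b)/(6LEI) = 241.4/EI
  relative rotation θ_0 = (1183 + 241.4)/EI = 1425/EI
A unit hogging moment at B produces rotation L₁/(3EI) + L₂/(3EI) = 7.333/EI.
Compatibility: M_B·(L₁+L₂)/(3EI) = θ_0, giving M_B = 194.3 kN·m (hogging).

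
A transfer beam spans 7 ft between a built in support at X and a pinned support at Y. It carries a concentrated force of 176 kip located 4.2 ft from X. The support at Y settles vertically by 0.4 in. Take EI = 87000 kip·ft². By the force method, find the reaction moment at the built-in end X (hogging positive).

Release the roller at Y. Primary structure: cantilever fixed at X.
Deflection at Y on the released cantilever, summing each load's contribution:
  point load 176 at a = 4.2: Pa²(3L − a)/(6EI) = 8693/EI
Tip deflection under a unit load at Y: L³/(3EI) = 114.3/EI.
With EI = 87000 kip·ft²: δ_0 = 0.099919 ft and δ_{YY} = 0.001314 ft/kip.
Compatibility — the beam at Y must follow the support down by 0.03333 ft: δ_0 − R_Y·δ_{YY} = 0.03333, so R_Y = (0.099919 − 0.03333)/0.001314 = 50.67 kip.
Moment equilibrium about X: M_X = Σ(load moments about X) − R_Y·L = 739.2 − 50.67×7 = 384.5 kip·ft.

M_X = 384.5 kip·ft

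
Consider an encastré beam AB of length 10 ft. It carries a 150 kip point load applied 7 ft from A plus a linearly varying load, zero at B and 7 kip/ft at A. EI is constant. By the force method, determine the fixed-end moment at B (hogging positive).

Release both end moments; the primary structure is a simply-supported span AB with redundants M_A and M_B.
Simple-span end rotations at A and B under the given loads:
  at A: point load 150 at a = 7: Pab(L + b)/(6LEI) = 682.5/EI
  at B: point load 150 at a = 7: Pab(L + a)/(6LEI) = 892.5/EI
  at A: triangular load, peak 7: w₀L³/(45EI) = 155.6/EI
  at B: triangular load, peak 7: 7w₀L³/(360EI) = 136.1/EI
  θ_A0 = 838.1/EI,  θ_B0 = 1029/EI
Flexibility coefficients: a unit moment at one end gives L/(3EI) there and L/(6EI) at the far end, so f₁₁ = f₂₂ = 3.333/EI and f₁₂ = f₂₁ = 1.667/EI.
Compatibility — zero rotation at each built-in end:
  3.333 M_A + 1.667 M_B = 838.1
  1.667 M_A + 3.333 M_B = 1029
Solving the pair gives M_A = 129.5 kip·ft and M_B = 243.8 kip·ft (hogging).

M_B = 243.8 kip·ft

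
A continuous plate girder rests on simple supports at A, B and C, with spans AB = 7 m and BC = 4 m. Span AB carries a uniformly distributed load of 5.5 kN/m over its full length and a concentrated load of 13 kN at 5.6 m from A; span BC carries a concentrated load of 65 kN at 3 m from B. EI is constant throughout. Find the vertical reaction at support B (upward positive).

Insert a hinge at B; M_B is the redundant, and each span becomes simply supported.
Rotations at B on the released spans (each span's end-slope, ×1/EI):
  span AB: UDL 5.5: wL³/(24EI) = 78.6/EI
  span AB: point load 13 at a = 5.6: Pab(L + a)/(6LEI) = 30.58/EI
  span BC: point load 65 at a = 3: Pab(L + b)/(6LEI) = 40.62/EI
  relative rotation θ_0 = (109.2 + 40.62)/EI = 149.8/EI
A unit hogging moment at B produces rotation L₁/(3EI) + L₂/(3EI) = 3.667/EI.
Compatibility: M_B·(L₁+L₂)/(3EI) = θ_0, giving M_B = 40.86 kN·m (hogging).
Span AB, ΣM about A with M_B applied at B: R_B^{AB}·7 = 207.6 + 40.86, so R_B^{AB} = 35.49 kN and R_A = 51.5 − 35.49 = 16.01 kN.
Span BC, ΣM about C: R_B^{BC}·4 = 65 + 40.86, so R_B^{BC} = 26.46 kN and R_C = 65 − 26.46 = 38.54 kN.
R_B = 35.49 + 26.46 = 61.95 kN.

R_B = 61.95 kN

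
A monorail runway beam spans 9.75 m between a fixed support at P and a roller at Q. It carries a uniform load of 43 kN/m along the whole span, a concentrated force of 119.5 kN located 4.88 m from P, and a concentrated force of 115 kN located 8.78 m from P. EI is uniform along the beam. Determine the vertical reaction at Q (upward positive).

R_Q = 292.5 kN

Choose R_Q as the redundant. The primary structure is the cantilever fixed at P.
Primary-structure tip deflection at Q by superposition:
  UDL 43: wL⁴/(8EI) = 48573/EI
  point load 119.5 at a = 4.88: Pa²(3L − a)/(6EI) = 11559/EI
  point load 115 at a = 8.78: Pa²(3L − a)/(6EI) = 30245/EI
  δ_0 = 90377/EI
Flexibility coefficient — unit upward force at Q: δ_{QQ} = L³/(3EI) = 309/EI.
The prop prevents deflection at Q: R_Q = δ_0/δ_{QQ} = 90377/309 = 292.5 kN.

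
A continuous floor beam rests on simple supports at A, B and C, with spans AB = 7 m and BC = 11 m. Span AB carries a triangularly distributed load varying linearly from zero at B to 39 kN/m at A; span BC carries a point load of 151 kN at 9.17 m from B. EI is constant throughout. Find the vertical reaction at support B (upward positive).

Take M_B as the redundant. Released structure: two simple spans AB and BC with a hinge at B.
End slopes at the hinge B, treating each span as simply supported:
  span AB: triangular load, peak 39: 7w₀L³/(360EI) = 260.1/EI
  span BC: point load 151 at a = 9.17: Pab(L + b)/(6LEI) = 492.6/EI
  relative rotation θ_0 = (260.1 + 492.6)/EI = 752.7/EI
A unit hogging moment at B produces rotation L₁/(3EI) + L₂/(3EI) = 6/EI.
Compatibility: M_B·(L₁+L₂)/(3EI) = θ_0, giving M_B = 125.4 kN·m (hogging).
Span AB, ΣM about A with M_B applied at B: R_B^{AB}·7 = 318.5 + 125.4, so R_B^{AB} = 63.42 kN and R_A = 136.5 − 63.42 = 73.08 kN.
Span BC, ΣM about C: R_B^{BC}·11 = 276.3 + 125.4, so R_B^{BC} = 36.53 kN and R_C = 151 − 36.53 = 114.5 kN.
R_B = 63.42 + 36.53 = 99.95 kN.

R_B = 99.95 kN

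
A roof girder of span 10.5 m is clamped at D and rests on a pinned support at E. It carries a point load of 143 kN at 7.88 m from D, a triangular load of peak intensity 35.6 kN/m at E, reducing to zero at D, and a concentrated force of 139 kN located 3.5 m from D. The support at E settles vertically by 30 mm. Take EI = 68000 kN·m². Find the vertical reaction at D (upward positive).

R_D = 260.2 kN

Remove the prop at E; the released (primary) structure is a cantilever built in at D.
Free-end deflection of the primary structure under the applied loading (downward +):
  point load 143 at a = 7.88: Pa²(3L − a)/(6EI) = 34956/EI
  triangular load, peak 35.6 at the free end: 11w₀L⁴/(120EI) = 39666/EI
  point load 139 at a = 3.5: Pa²(3L − a)/(6EI) = 7946/EI
  δ_0 = 82568/EI
Flexibility coefficient — unit upward force at E: δ_{EE} = L³/(3EI) = 385.9/EI.
With EI = 68000 kN·m²: δ_0 = 1.2142 m and δ_{EE} = 0.005675 m/kN.
Compatibility — the beam at E must follow the support down by 0.03 m: δ_0 − R_E·δ_{EE} = 0.03, so R_E = (1.2142 − 0.03)/0.005675 = 208.7 kN.
Vertical equilibrium: R_D = ΣP − R_E = 468.9 − 208.7 = 260.2 kN.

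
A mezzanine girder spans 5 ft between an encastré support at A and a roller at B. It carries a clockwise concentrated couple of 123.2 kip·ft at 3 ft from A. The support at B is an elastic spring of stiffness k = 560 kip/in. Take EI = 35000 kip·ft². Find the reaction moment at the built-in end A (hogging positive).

M_A = -14.78 kip·ft

Release the roller at B. Primary structure: cantilever fixed at A.
Downward deflection at the released point B due to the loads:
  clockwise couple 123.2 at a = 3: M₀a(2L − a)/(2EI) = 1294/EI
Tip deflection under a unit load at B: L³/(3EI) = 41.67/EI.
With EI = 35000 kip·ft²: δ_0 = 0.03696 ft and δ_{BB} = 0.00119 ft/kip.
Compatibility — the spring shortens by R_B/k under the reaction it provides: δ_0 − R_B·δ_{BB} = R_B/k. With 1/k = 1/(560×12) ft/kip = 0.000149 ft/kip, R_B = δ_0 / (δ_{BB} + 1/k) = 0.03696 / (0.00119 + 0.000149) = 27.6 kip.
Moment equilibrium about A: M_A = Σ(load moments about A) − R_B·L = 123.2 − 27.6×5 = -14.78 kip·ft.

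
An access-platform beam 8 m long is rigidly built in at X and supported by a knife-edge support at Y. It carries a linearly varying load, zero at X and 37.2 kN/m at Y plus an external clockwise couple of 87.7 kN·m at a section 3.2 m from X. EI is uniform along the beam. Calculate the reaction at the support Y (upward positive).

R_Y = 92.36 kN

Remove the prop at Y; the released (primary) structure is a cantilever built in at X.
Free-end deflection of the primary structure under the applied loading (downward +):
  triangular load, peak 37.2 at the free end: 11w₀L⁴/(120EI) = 13967/EI
  clockwise couple 87.7 at a = 3.2: M₀a(2L − a)/(2EI) = 1796/EI
  δ_0 = 15763/EI
Flexibility coefficient — unit upward force at Y: δ_{YY} = L³/(3EI) = 170.7/EI.
Compatibility at Y: δ_0 − R_Y·δ_{YY} = 0, so R_Y = 15763/170.7 = 92.36 kN.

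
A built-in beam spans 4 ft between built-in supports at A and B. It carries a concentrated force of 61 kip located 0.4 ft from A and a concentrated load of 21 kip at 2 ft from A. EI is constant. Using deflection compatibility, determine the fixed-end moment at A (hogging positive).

Release both end moments; the primary structure is a simply-supported span AB with redundants M_A and M_B.
On the primary (simply-supported) span, the end slopes from the loading are:
  at A: point load 61 at a = 0.4: Pab(L + b)/(6LEI) = 27.82/EI
  at B: point load 61 at a = 0.4: Pab(L + a)/(6LEI) = 16.1/EI
  at A: point load 21 at a = 2: Pab(L + b)/(6LEI) = 21/EI
  at B: point load 21 at a = 2: Pab(L + a)/(6LEI) = 21/EI
  θ_A0 = 48.82/EI,  θ_B0 = 37.1/EI
Flexibility coefficients: a unit moment at one end gives L/(3EI) there and L/(6EI) at the far end, so f₁₁ = f₂₂ = 1.333/EI and f₁₂ = f₂₁ = 0.6667/EI.
Compatibility — zero rotation at each built-in end:
  1.333 M_A + 0.6667 M_B = 48.82
  0.6667 M_A + 1.333 M_B = 37.1
Solving the pair gives M_A = 30.26 kip·ft and M_B = 12.7 kip·ft (hogging).

M_A = 30.26 kip·ft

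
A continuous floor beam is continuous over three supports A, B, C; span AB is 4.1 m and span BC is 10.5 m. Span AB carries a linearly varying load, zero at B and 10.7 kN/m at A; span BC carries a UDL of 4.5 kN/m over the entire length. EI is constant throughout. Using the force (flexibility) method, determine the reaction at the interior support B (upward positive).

R_B = 47.06 kN

Take M_B as the redundant. Released structure: two simple spans AB and BC with a hinge at B.
Discontinuity in slope at B on the released structure — sum the simple-span end rotations:
  span AB: triangular load, peak 10.7: 7w₀L³/(360EI) = 14.34/EI
  span BC: UDL 4.5: wL³/(24EI) = 217.1/EI
  relative rotation θ_0 = (14.34 + 217.1)/EI = 231.4/EI
A unit hogging moment at B produces rotation L₁/(3EI) + L₂/(3EI) = 4.867/EI.
Slope continuity at B: θ_0 = M_B·4.867/EI, so M_B = 231.4/4.867 = 47.55 kN·m (hogging).
Span AB, ΣM about A with M_B applied at B: R_B^{AB}·4.1 = 29.98 + 47.55, so R_B^{AB} = 18.91 kN and R_A = 21.93 − 18.91 = 3.027 kN.
Span BC, ΣM about C: R_B^{BC}·10.5 = 248.1 + 47.55, so R_B^{BC} = 28.15 kN and R_C = 47.25 − 28.15 = 19.1 kN.
R_B = 18.91 + 28.15 = 47.06 kN.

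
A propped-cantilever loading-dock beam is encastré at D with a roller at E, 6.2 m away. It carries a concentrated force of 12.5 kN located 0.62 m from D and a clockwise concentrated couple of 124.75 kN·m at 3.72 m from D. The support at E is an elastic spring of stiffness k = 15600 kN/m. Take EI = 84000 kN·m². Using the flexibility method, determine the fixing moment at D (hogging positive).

Release the roller at E. Primary structure: cantilever fixed at D.
Deflection at E on the released cantilever, summing each load's contribution:
  point load 12.5 at a = 0.62: Pa²(3L − a)/(6EI) = 14.4/EI
  clockwise couple 124.75 at a = 3.72: M₀a(2L − a)/(2EI) = 2014/EI
  δ_0 = 2028/EI
Tip deflection under a unit load at E: L³/(3EI) = 79.44/EI.
With EI = 84000 kN·m²: δ_0 = 0.024148 m and δ_{EE} = 0.000946 m/kN.
Compatibility — the spring shortens by R_E/k under the reaction it provides: δ_0 − R_E·δ_{EE} = R_E/k. With 1/k = 0.000064 m/kN, R_E = δ_0 / (δ_{EE} + 1/k) = 0.024148 / (0.000946 + 0.000064) = 23.91 kN.
Moment equilibrium about D: M_D = Σ(load moments about D) − R_E·L = 132.5 − 23.91×6.2 = -15.76 kN·m.

M_D = -15.76 kN·m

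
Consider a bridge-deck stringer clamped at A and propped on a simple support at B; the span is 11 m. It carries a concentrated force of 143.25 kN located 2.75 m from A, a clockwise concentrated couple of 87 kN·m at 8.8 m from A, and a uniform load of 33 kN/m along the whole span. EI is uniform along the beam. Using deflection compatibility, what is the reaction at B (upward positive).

Release the roller at B. Primary structure: cantilever fixed at A.
Free-end deflection of the primary structure under the applied loading (downward +):
  point load 143.25 at a = 2.75: Pa²(3L − a)/(6EI) = 5462/EI
  clockwise couple 87 at a = 8.8: M₀a(2L − a)/(2EI) = 5053/EI
  UDL 33: wL⁴/(8EI) = 60394/EI
  δ_0 = 70909/EI
Flexibility coefficient — unit upward force at B: δ_{BB} = L³/(3EI) = 443.7/EI.
The prop prevents deflection at B: R_B = δ_0/δ_{BB} = 70909/443.7 = 159.8 kN.

R_B = 159.8 kN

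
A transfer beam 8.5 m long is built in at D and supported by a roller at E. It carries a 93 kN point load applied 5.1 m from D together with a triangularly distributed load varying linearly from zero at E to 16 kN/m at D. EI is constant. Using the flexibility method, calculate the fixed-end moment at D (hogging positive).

Release the roller at E. Primary structure: cantilever fixed at D.
Deflection at E on the released cantilever, summing each load's contribution:
  point load 93 at a = 5.1: Pa²(3L − a)/(6EI) = 8224/EI
  triangular load, peak 16 at the fixed end: w₀L⁴/(30EI) = 2784/EI
  δ_0 = 11008/EI
Tip deflection under a unit load at E: L³/(3EI) = 204.7/EI.
Compatibility at E: δ_0 − R_E·δ_{EE} = 0, so R_E = 11008/204.7 = 53.78 kN.
Moment equilibrium about D: M_D = Σ(load moments about D) − R_E·L = 667 − 53.78×8.5 = 209.9 kN·m.

M_D = 209.9 kN·m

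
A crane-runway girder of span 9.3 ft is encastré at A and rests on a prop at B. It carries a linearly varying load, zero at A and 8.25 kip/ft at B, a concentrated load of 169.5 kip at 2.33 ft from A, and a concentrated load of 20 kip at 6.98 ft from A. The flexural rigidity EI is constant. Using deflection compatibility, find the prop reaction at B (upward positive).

R_B = 48.4 kip

Take the reaction at B as the redundant and release it; the primary structure is a cantilever fixed at A.
Deflection at B on the released cantilever, summing each load's contribution:
  triangular load, peak 8.25 at the free end: 11w₀L⁴/(120EI) = 5657/EI
  point load 169.5 at a = 2.33: Pa²(3L − a)/(6EI) = 3922/EI
  point load 20 at a = 6.98: Pa²(3L − a)/(6EI) = 3397/EI
  δ_0 = 12976/EI
Tip deflection under a unit load at B: L³/(3EI) = 268.1/EI.
Compatibility at B: δ_0 − R_B·δ_{BB} = 0, so R_B = 12976/268.1 = 48.4 kip.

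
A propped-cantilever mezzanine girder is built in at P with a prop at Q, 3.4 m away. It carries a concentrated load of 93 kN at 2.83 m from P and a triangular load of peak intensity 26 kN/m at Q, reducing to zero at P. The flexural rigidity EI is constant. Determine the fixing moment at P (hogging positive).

Remove the prop at Q; the released (primary) structure is a cantilever built in at P.
Deflection at Q on the released cantilever, summing each load's contribution:
  point load 93 at a = 2.83: Pa²(3L − a)/(6EI) = 914.9/EI
  triangular load, peak 26 at the free end: 11w₀L⁴/(120EI) = 318.5/EI
  δ_0 = 1233/EI
Flexibility coefficient — unit upward force at Q: δ_{QQ} = L³/(3EI) = 13.1/EI.
The prop prevents deflection at Q: R_Q = δ_0/δ_{QQ} = 1233/13.1 = 94.14 kN.
Moment equilibrium about P: M_P = Σ(load moments about P) − R_Q·L = 363.4 − 94.14×3.4 = 43.29 kN·m.

M_P = 43.29 kN·m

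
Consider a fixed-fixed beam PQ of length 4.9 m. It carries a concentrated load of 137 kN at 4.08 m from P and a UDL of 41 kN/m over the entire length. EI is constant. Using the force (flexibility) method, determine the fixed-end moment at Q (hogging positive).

M_Q = 159.9 kN·m

Take the two fixed-end moments M_P, M_Q as redundants; the released structure is the simple span PQ.
On the primary (simply-supported) span, the end slopes from the loading are:
  at P: point load 137 at a = 4.08: Pab(L + b)/(6LEI) = 89.18/EI
  at Q: point load 137 at a = 4.08: Pab(L + a)/(6LEI) = 140/EI
  at P: UDL 41: wL³/(24EI) = 201/EI
  at Q: UDL 41: wL³/(24EI) = 201/EI
  θ_P0 = 290.2/EI,  θ_Q0 = 341/EI
Flexibility coefficients: a unit moment at one end gives L/(3EI) there and L/(6EI) at the far end, so f₁₁ = f₂₂ = 1.633/EI and f₁₂ = f₂₁ = 0.8167/EI.
Compatibility — zero rotation at each built-in end:
  1.633 M_P + 0.8167 M_Q = 290.2
  0.8167 M_P + 1.633 M_Q = 341
Solving the pair gives M_P = 97.69 kN·m and M_Q = 159.9 kN·m (hogging).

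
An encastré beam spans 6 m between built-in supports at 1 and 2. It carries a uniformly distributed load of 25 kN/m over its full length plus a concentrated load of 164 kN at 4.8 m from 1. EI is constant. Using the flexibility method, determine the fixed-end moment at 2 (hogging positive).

M_2 = 201 kN·m

Release both end moments; the primary structure is a simply-supported span 12 with redundants M_1 and M_2.
Simple-span end rotations at 1 and 2 under the given loads:
  at 1: UDL 25: wL³/(24EI) = 225/EI
  at 2: UDL 25: wL³/(24EI) = 225/EI
  at 1: point load 164 at a = 4.8: Pab(L + b)/(6LEI) = 188.9/EI
  at 2: point load 164 at a = 4.8: Pab(L + a)/(6LEI) = 283.4/EI
  θ_10 = 413.9/EI,  θ_20 = 508.4/EI
Flexibility coefficients: a unit moment at one end gives L/(3EI) there and L/(6EI) at the far end, so f₁₁ = f₂₂ = 2/EI and f₁₂ = f₂₁ = 1/EI.
Compatibility — zero rotation at each built-in end:
  2 M_1 + 1 M_2 = 413.9
  1 M_1 + 2 M_2 = 508.4
Solving the pair gives M_1 = 106.5 kN·m and M_2 = 201 kN·m (hogging).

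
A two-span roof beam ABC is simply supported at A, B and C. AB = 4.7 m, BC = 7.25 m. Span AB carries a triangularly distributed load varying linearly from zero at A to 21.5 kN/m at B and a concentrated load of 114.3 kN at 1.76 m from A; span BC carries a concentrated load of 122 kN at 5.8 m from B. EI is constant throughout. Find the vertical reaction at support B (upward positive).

Take M_B as the redundant. Released structure: two simple spans AB and BC with a hinge at B.
Rotations at B on the released spans (each span's end-slope, ×1/EI):
  span AB: triangular load, peak 21.5: w₀L³/(45EI) = 49.6/EI
  span AB: point load 114.3 at a = 1.76: Pab(L + a)/(6LEI) = 135.5/EI
  span BC: point load 122 at a = 5.8: Pab(L + b)/(6LEI) = 205.2/EI
  relative rotation θ_0 = (185.1 + 205.2)/EI = 390.3/EI
A unit hogging moment at B produces rotation L₁/(3EI) + L₂/(3EI) = 3.983/EI.
Slope continuity at B: θ_0 = M_B·3.983/EI, so M_B = 390.3/3.983 = 97.98 kN·m (hogging).
Span AB, ΣM about A with M_B applied at B: R_B^{AB}·4.7 = 359.5 + 97.98, so R_B^{AB} = 97.33 kN and R_A = 164.8 − 97.33 = 67.49 kN.
Span BC, ΣM about C: R_B^{BC}·7.25 = 176.9 + 97.98, so R_B^{BC} = 37.91 kN and R_C = 122 − 37.91 = 84.09 kN.
R_B = 97.33 + 37.91 = 135.2 kN.

R_B = 135.2 kN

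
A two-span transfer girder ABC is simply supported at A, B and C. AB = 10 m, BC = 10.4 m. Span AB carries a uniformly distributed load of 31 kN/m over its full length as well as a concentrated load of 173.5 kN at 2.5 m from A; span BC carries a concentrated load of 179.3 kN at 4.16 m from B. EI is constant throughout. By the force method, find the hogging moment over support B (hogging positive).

M_B = 472.1 kN·m

Insert a hinge at B; M_B is the redundant, and each span becomes simply supported.
Rotations at B on the released spans (each span's end-slope, ×1/EI):
  span AB: UDL 31: wL³/(24EI) = 1292/EI
  span AB: point load 173.5 at a = 2.5: Pab(L + a)/(6LEI) = 677.7/EI
  span BC: point load 179.3 at a = 4.16: Pab(L + b)/(6LEI) = 1241/EI
  relative rotation θ_0 = (1969 + 1241)/EI = 3211/EI
A unit hogging moment at B produces rotation L₁/(3EI) + L₂/(3EI) = 6.8/EI.
Compatibility: M_B·(L₁+L₂)/(3EI) = θ_0, giving M_B = 472.1 kN·m (hogging).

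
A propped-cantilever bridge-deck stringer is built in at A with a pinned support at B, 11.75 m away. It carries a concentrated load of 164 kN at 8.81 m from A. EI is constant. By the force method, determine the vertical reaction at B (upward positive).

R_B = 103.7 kN

Remove the prop at B; the released (primary) structure is a cantilever built in at A.
Primary-structure tip deflection at B by superposition:
  point load 164 at a = 8.81: Pa²(3L − a)/(6EI) = 56093/EI
Tip deflection under a unit load at B: L³/(3EI) = 540.7/EI.
The prop prevents deflection at B: R_B = δ_0/δ_{BB} = 56093/540.7 = 103.7 kN.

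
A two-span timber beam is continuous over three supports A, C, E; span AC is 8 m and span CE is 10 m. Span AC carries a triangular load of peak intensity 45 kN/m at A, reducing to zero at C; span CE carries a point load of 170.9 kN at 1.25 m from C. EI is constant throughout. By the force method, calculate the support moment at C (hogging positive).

M_C = 172 kN·m

Insert a hinge at C; M_C is the redundant, and each span becomes simply supported.
End slopes at the hinge C, treating each span as simply supported:
  span AC: triangular load, peak 45: 7w₀L³/(360EI) = 448/EI
  span CE: point load 170.9 at a = 1.25: Pab(L + b)/(6LEI) = 584.1/EI
  relative rotation θ_0 = (448 + 584.1)/EI = 1032/EI
A unit hogging moment at C produces rotation L₁/(3EI) + L₂/(3EI) = 6/EI.
Slope continuity at C: θ_0 = M_C·6/EI, so M_C = 1032/6 = 172 kN·m (hogging).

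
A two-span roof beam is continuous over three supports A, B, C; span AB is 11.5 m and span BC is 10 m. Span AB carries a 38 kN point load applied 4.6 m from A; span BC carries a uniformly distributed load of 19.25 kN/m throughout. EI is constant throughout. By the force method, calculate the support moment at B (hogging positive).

M_B = 151.2 kN·m

Take M_B as the redundant. Released structure: two simple spans AB and BC with a hinge at B.
End slopes at the hinge B, treating each span as simply supported:
  span AB: point load 38 at a = 4.6: Pab(L + a)/(6LEI) = 281.4/EI
  span BC: UDL 19.25: wL³/(24EI) = 802.1/EI
  relative rotation θ_0 = (281.4 + 802.1)/EI = 1084/EI
A unit hogging moment at B produces rotation L₁/(3EI) + L₂/(3EI) = 7.167/EI.
Compatibility: M_B·(L₁+L₂)/(3EI) = θ_0, giving M_B = 151.2 kN·m (hogging).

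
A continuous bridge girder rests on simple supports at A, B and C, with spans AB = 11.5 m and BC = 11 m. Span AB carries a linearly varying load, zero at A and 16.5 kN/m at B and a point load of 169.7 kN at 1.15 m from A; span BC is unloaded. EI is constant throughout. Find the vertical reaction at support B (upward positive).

Insert a hinge at B; M_B is the redundant, and each span becomes simply supported.
Discontinuity in slope at B on the released structure — sum the simple-span end rotations:
  span AB: triangular load, peak 16.5: w₀L³/(45EI) = 557.7/EI
  span AB: point load 169.7 at a = 1.15: Pab(L + a)/(6LEI) = 370.3/EI
  relative rotation θ_0 = (928 + 0)/EI = 928/EI
A unit hogging moment at B produces rotation L₁/(3EI) + L₂/(3EI) = 7.5/EI.
Compatibility: M_B·(L₁+L₂)/(3EI) = θ_0, giving M_B = 123.7 kN·m (hogging).
Span AB, ΣM about A with M_B applied at B: R_B^{AB}·11.5 = 922.5 + 123.7, so R_B^{AB} = 90.98 kN and R_A = 264.6 − 90.98 = 173.6 kN.
Span BC, ΣM about C: R_B^{BC}·11 = 0 + 123.7, so R_B^{BC} = 11.25 kN and R_C = 0 − 11.25 = -11.25 kN.
R_B = 90.98 + 11.25 = 102.2 kN.

R_B = 102.2 kN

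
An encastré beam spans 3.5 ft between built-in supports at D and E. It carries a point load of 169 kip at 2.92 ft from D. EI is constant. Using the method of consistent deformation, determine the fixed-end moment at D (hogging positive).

Release both end moments; the primary structure is a simply-supported span DE with redundants M_D and M_E.
End rotations of the released simple span under the applied load (×1/EI):
  at D: point load 169 at a = 2.92: Pab(L + b)/(6LEI) = 55.61/EI
  at E: point load 169 at a = 2.92: Pab(L + a)/(6LEI) = 87.5/EI
  θ_D0 = 55.61/EI,  θ_E0 = 87.5/EI
Flexibility coefficients: a unit moment at one end gives L/(3EI) there and L/(6EI) at the far end, so f₁₁ = f₂₂ = 1.167/EI and f₁₂ = f₂₁ = 0.5833/EI.
Compatibility — zero rotation at each built-in end:
  1.167 M_D + 0.5833 M_E = 55.61
  0.5833 M_D + 1.167 M_E = 87.5
Solving the pair gives M_D = 13.55 kip·ft and M_E = 68.23 kip·ft (hogging).

M_D = 13.55 kip·ft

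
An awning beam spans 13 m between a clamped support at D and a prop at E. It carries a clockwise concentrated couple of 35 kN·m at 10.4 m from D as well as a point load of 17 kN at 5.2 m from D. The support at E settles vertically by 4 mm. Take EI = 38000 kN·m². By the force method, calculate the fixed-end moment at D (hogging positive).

Take the reaction at E as the redundant and release it; the primary structure is a cantilever fixed at D.
Deflection at E on the released cantilever, summing each load's contribution:
  clockwise couple 35 at a = 10.4: M₀a(2L − a)/(2EI) = 2839/EI
  point load 17 at a = 5.2: Pa²(3L − a)/(6EI) = 2590/EI
  δ_0 = 5429/EI
Tip deflection under a unit load at E: L³/(3EI) = 732.3/EI.
With EI = 38000 kN·m²: δ_0 = 0.14286 m and δ_{EE} = 0.019272 m/kN.
Compatibility — the beam at E must follow the support down by 0.004 m: δ_0 − R_E·δ_{EE} = 0.004, so R_E = (0.14286 − 0.004)/0.019272 = 7.205 kN.
Moment equilibrium about D: M_D = Σ(load moments about D) − R_E·L = 123.4 − 7.205×13 = 29.73 kN·m.

M_D = 29.73 kN·m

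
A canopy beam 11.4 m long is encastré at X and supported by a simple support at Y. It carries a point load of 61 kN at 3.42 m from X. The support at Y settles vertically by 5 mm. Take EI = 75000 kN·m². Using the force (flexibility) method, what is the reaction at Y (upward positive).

Take the reaction at Y as the redundant and release it; the primary structure is a cantilever fixed at X.
Primary-structure tip deflection at Y by superposition:
  point load 61 at a = 3.42: Pa²(3L − a)/(6EI) = 3660/EI
Tip deflection under a unit load at Y: L³/(3EI) = 493.8/EI.
With EI = 75000 kN·m²: δ_0 = 0.048802 m and δ_{YY} = 0.006585 m/kN.
Compatibility — the beam at Y must follow the support down by 0.005 m: δ_0 − R_Y·δ_{YY} = 0.005, so R_Y = (0.048802 − 0.005)/0.006585 = 6.652 kN.

R_Y = 6.652 kN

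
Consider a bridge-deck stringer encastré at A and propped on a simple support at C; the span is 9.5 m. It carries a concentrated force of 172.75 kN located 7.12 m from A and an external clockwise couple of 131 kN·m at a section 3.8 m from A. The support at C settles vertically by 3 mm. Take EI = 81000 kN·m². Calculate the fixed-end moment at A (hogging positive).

M_A = 206 kN·m

Release the roller at C. Primary structure: cantilever fixed at A.
Deflection at C on the released cantilever, summing each load's contribution:
  point load 172.75 at a = 7.12: Pa²(3L − a)/(6EI) = 31206/EI
  clockwise couple 131 at a = 3.8: M₀a(2L − a)/(2EI) = 3783/EI
  δ_0 = 34989/EI
Tip deflection under a unit load at C: L³/(3EI) = 285.8/EI.
With EI = 81000 kN·m²: δ_0 = 0.43196 m and δ_{CC} = 0.003528 m/kN.
Compatibility — the beam at C must follow the support down by 0.003 m: δ_0 − R_C·δ_{CC} = 0.003, so R_C = (0.43196 − 0.003)/0.003528 = 121.6 kN.
Moment equilibrium about A: M_A = Σ(load moments about A) − R_C·L = 1361 − 121.6×9.5 = 206 kN·m.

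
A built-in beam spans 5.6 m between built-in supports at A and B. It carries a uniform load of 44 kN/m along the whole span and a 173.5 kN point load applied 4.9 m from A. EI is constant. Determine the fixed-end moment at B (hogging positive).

M_B = 208 kN·m

Take the two fixed-end moments M_A, M_B as redundants; the released structure is the simple span AB.
End rotations of the released simple span under the applied load (×1/EI):
  at A: UDL 44: wL³/(24EI) = 322/EI
  at B: UDL 44: wL³/(24EI) = 322/EI
  at A: point load 173.5 at a = 4.9: Pab(L + b)/(6LEI) = 111.6/EI
  at B: point load 173.5 at a = 4.9: Pab(L + a)/(6LEI) = 186/EI
  θ_A0 = 433.5/EI,  θ_B0 = 507.9/EI
Flexibility coefficients: a unit moment at one end gives L/(3EI) there and L/(6EI) at the far end, so f₁₁ = f₂₂ = 1.867/EI and f₁₂ = f₂₁ = 0.9333/EI.
Compatibility — zero rotation at each built-in end:
  1.867 M_A + 0.9333 M_B = 433.5
  0.9333 M_A + 1.867 M_B = 507.9
Solving the pair gives M_A = 128.3 kN·m and M_B = 208 kN·m (hogging).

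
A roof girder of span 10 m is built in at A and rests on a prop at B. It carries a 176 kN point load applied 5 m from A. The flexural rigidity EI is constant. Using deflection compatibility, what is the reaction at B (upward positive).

Choose R_B as the redundant. The primary structure is the cantilever fixed at A.
Free-end deflection of the primary structure under the applied loading (downward +):
  point load 176 at a = 5: Pa²(3L − a)/(6EI) = 18333/EI
Tip deflection under a unit load at B: L³/(3EI) = 333.3/EI.
The prop prevents deflection at B: R_B = δ_0/δ_{BB} = 18333/333.3 = 55 kN.

R_B = 55 kN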